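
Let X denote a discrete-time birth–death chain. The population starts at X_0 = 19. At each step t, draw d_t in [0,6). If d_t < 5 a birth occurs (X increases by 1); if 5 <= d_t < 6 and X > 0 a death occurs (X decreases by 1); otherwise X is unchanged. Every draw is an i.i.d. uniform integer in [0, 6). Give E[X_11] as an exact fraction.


X can drop by at most 1 per step and X_0 = 19 > T = 11, so X_t >= 19 − t >= 8 > 0 for every t <= 11: the floor at 0 (the 'and X > 0' condition) never binds. Hence X_11 = X_0 + Σ_{t<11} Y_t with i.i.d. increments Y_t = y(d_t) ∈ {+1, −1, 0}.
Outcome values over d=0..5: [1, 1, 1, 1, 1, -1]
Σy = 4, Σy² = 6, M = 6
μ = 4/6 = 2/3,  σ² = 6/6 − (2/3)² = 5/9
E[X_11] = 19 + 11·(2/3) = 79/3

79/3


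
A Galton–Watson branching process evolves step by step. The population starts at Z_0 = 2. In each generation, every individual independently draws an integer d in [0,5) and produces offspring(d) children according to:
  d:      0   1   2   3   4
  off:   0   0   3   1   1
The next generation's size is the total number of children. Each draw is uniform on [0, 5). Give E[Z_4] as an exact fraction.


Outcome values over d=0..4: [0, 0, 3, 1, 1]
Σy = 5, Σy² = 11, M = 5
μ = 5/5 = 1,  σ² = 11/5 − (1)² = 6/5
E[Z_0] = 2
E[Z_1] = 1·E[Z_0] = 2
E[Z_2] = 1·E[Z_1] = 2
E[Z_3] = 1·E[Z_2] = 2
E[Z_4] = 1·E[Z_3] = 2

2


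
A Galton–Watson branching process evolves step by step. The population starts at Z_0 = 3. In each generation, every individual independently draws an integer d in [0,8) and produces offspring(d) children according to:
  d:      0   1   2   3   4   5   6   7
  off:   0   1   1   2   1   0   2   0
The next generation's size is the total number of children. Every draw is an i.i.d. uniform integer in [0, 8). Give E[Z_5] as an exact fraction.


Outcome values over d=0..7: [0, 1, 1, 2, 1, 0, 2, 0]
Σy = 7, Σy² = 11, M = 8
μ = 7/8 = 7/8,  σ² = 11/8 − (7/8)² = 39/64
E[Z_0] = 3
E[Z_1] = 7/8·E[Z_0] = 21/8
E[Z_2] = 7/8·E[Z_1] = 147/64
E[Z_3] = 7/8·E[Z_2] = 1029/512
E[Z_4] = 7/8·E[Z_3] = 7203/4096
E[Z_5] = 7/8·E[Z_4] = 50421/32768

50421/32768


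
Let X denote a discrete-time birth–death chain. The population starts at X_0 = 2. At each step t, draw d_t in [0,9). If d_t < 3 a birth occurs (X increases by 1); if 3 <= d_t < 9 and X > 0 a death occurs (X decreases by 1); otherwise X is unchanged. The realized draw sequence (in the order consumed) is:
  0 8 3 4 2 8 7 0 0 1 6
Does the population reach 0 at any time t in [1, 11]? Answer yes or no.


t=0: X=2, d=0 → birth, X_1=3
t=1: X=3, d=8 → death, X_2=2
t=2: X=2, d=3 → death, X_3=1
t=3: X=1, d=4 → death, X_4=0
t=4: X=0, d=2 → birth, X_5=1
t=5: X=1, d=8 → death, X_6=0
t=6: X=0, d=7 → hold, X_7=0
t=7: X=0, d=0 → birth, X_8=1
t=8: X=1, d=0 → birth, X_9=2
t=9: X=2, d=1 → birth, X_10=3
t=10: X=3, d=6 → death, X_11=2

yes


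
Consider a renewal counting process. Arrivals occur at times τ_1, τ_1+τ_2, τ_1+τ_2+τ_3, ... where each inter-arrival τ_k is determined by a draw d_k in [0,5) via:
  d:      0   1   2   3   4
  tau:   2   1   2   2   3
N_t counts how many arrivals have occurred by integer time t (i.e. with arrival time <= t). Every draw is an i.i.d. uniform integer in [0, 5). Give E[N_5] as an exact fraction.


Inter-arrival values over d=0..4: [2, 1, 2, 2, 3]
Each d has probability 1/5, so the pmf of τ is: f(1) = 1/5, f(2) = 3/5, f(3) = 1/5
Renewal equation for m(n) = E[N_n]: condition on τ_1 = k (if k <= n, one arrival plus a fresh copy on the remaining n−k steps): m(n) = F(n) + Σ_{k<=n} f(k)·m(n−k), where F(n) = P(τ <= n) and m(0) = 0
m(1) = F(1) = 1/5
m(2) = F(2) + f(1)·m(1) = 4/5 + 1/5·1/5 = 21/25
m(3) = F(3) + f(1)·m(2) + f(2)·m(1) = 1 + 1/5·21/25 + 3/5·1/5 = 161/125
m(4) = F(4) + f(1)·m(3) + f(2)·m(2) + f(3)·m(1) = 1 + 1/5·161/125 + 3/5·21/25 + 1/5·1/5 = 1126/625
m(5) = F(5) + f(1)·m(4) + f(2)·m(3) + f(3)·m(2) = 1 + 1/5·1126/625 + 3/5·161/125 + 1/5·21/25 = 7191/3125
E[N_5] = m(5) = 7191/3125

7191/3125


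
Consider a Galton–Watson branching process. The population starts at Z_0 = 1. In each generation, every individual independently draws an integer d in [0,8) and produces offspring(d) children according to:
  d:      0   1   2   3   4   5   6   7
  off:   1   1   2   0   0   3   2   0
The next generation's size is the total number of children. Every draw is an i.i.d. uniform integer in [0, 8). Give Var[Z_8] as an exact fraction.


Outcome values over d=0..7: [1, 1, 2, 0, 0, 3, 2, 0]
Σy = 9, Σy² = 19, M = 8
μ = 9/8 = 9/8,  σ² = 19/8 − (9/8)² = 71/64
V_0 = 0, E_0 = 1
V_1 = 71/64·E_0 + (9/8)²·V_0 = 71/64;  E_1 = 9/8
V_2 = 71/64·E_1 + (9/8)²·V_1 = 10863/4096;  E_2 = 81/64
V_3 = 71/64·E_2 + (9/8)²·V_2 = 1247967/262144;  E_3 = 729/512
V_4 = 71/64·E_3 + (9/8)²·V_3 = 127585935/16777216;  E_4 = 6561/4096
V_5 = 71/64·E_4 + (9/8)²·V_4 = 12242504511/1073741824;  E_5 = 59049/32768
V_6 = 71/64·E_5 + (9/8)²·V_5 = 1129022017263/68719476736;  E_6 = 531441/262144
V_7 = 71/64·E_6 + (9/8)²·V_6 = 101342082333087/4398046511104;  E_7 = 4782969/2097152
V_8 = 71/64·E_7 + (9/8)²·V_7 = 8920882192284495/281474976710656;  E_8 = 43046721/16777216

8920882192284495/281474976710656


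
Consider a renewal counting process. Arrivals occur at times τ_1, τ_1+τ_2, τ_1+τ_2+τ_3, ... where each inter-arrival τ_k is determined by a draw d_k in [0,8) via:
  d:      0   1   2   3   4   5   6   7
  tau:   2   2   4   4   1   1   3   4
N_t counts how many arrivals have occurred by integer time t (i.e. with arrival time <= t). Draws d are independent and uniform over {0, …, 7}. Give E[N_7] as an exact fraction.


39877/16384

Inter-arrival values over d=0..7: [2, 2, 4, 4, 1, 1, 3, 4]
Each d has probability 1/8, so the pmf of τ is: f(1) = 1/4, f(2) = 1/4, f(3) = 1/8, f(4) = 3/8
Renewal equation for m(n) = E[N_n]: condition on τ_1 = k (if k <= n, one arrival plus a fresh copy on the remaining n−k steps): m(n) = F(n) + Σ_{k<=n} f(k)·m(n−k), where F(n) = P(τ <= n) and m(0) = 0
m(1) = F(1) = 1/4
m(2) = F(2) + f(1)·m(1) = 1/2 + 1/4·1/4 = 9/16
m(3) = F(3) + f(1)·m(2) + f(2)·m(1) = 5/8 + 1/4·9/16 + 1/4·1/4 = 53/64
m(4) = F(4) + f(1)·m(3) + f(2)·m(2) + f(3)·m(1) = 1 + 1/4·53/64 + 1/4·9/16 + 1/8·1/4 = 353/256
m(5) = F(5) + f(1)·m(4) + f(2)·m(3) + f(3)·m(2) + f(4)·m(1) = 1 + 1/4·353/256 + 1/4·53/64 + 1/8·9/16 + 3/8·1/4 = 1757/1024
m(6) = F(6) + f(1)·m(5) + f(2)·m(4) + f(3)·m(3) + f(4)·m(2) = 1 + 1/4·1757/1024 + 1/4·353/256 + 1/8·53/64 + 3/8·9/16 = 8553/4096
m(7) = F(7) + f(1)·m(6) + f(2)·m(5) + f(3)·m(4) + f(4)·m(3) = 1 + 1/4·8553/4096 + 1/4·1757/1024 + 1/8·353/256 + 3/8·53/64 = 39877/16384
E[N_7] = m(7) = 39877/16384


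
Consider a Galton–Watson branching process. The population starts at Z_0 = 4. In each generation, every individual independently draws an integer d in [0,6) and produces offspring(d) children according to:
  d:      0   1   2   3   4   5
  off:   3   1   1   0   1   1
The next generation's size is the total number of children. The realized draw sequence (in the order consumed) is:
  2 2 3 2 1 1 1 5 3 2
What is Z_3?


2

gen 0: Z_0=4, draws=[2, 2, 3, 2], offspring=[1, 1, 0, 1], Z_1=3
gen 1: Z_1=3, draws=[1, 1, 1], offspring=[1, 1, 1], Z_2=3
gen 2: Z_2=3, draws=[5, 3, 2], offspring=[1, 0, 1], Z_3=2


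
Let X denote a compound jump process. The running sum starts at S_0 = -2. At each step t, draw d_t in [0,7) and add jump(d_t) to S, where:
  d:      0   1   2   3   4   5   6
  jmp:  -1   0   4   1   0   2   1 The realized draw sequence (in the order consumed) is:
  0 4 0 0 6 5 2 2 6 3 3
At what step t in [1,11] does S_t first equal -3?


1

t=0: S=-2, d=0, jump=-1, S_1=-3
t=1: S=-3, d=4, jump=0, S_2=-3
t=2: S=-3, d=0, jump=-1, S_3=-4
t=3: S=-4, d=0, jump=-1, S_4=-5
t=4: S=-5, d=6, jump=1, S_5=-4
t=5: S=-4, d=5, jump=2, S_6=-2
t=6: S=-2, d=2, jump=4, S_7=2
t=7: S=2, d=2, jump=4, S_8=6
t=8: S=6, d=6, jump=1, S_9=7
t=9: S=7, d=3, jump=1, S_10=8
t=10: S=8, d=3, jump=1, S_11=9


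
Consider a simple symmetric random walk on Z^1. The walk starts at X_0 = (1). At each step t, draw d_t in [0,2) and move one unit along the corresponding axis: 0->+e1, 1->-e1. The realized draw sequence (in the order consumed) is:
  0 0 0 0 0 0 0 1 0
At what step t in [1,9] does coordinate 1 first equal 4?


t=0: X=(1), d=0 → +e1, X_1=(2)
t=1: X=(2), d=0 → +e1, X_2=(3)
t=2: X=(3), d=0 → +e1, X_3=(4)
t=3: X=(4), d=0 → +e1, X_4=(5)
t=4: X=(5), d=0 → +e1, X_5=(6)
t=5: X=(6), d=0 → +e1, X_6=(7)
t=6: X=(7), d=0 → +e1, X_7=(8)
t=7: X=(8), d=1 → -e1, X_8=(7)
t=8: X=(7), d=0 → +e1, X_9=(8)

3


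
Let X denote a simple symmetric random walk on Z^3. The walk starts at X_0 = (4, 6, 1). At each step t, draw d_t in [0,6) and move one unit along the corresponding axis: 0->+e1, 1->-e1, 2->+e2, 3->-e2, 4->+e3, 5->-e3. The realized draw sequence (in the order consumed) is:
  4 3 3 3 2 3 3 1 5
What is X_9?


(3, 2, 1)

t=0: X=(4, 6, 1), d=4 → +e3, X_1=(4, 6, 2)
t=1: X=(4, 6, 2), d=3 → -e2, X_2=(4, 5, 2)
t=2: X=(4, 5, 2), d=3 → -e2, X_3=(4, 4, 2)
t=3: X=(4, 4, 2), d=3 → -e2, X_4=(4, 3, 2)
t=4: X=(4, 3, 2), d=2 → +e2, X_5=(4, 4, 2)
t=5: X=(4, 4, 2), d=3 → -e2, X_6=(4, 3, 2)
t=6: X=(4, 3, 2), d=3 → -e2, X_7=(4, 2, 2)
t=7: X=(4, 2, 2), d=1 → -e1, X_8=(3, 2, 2)
t=8: X=(3, 2, 2), d=5 → -e3, X_9=(3, 2, 1)


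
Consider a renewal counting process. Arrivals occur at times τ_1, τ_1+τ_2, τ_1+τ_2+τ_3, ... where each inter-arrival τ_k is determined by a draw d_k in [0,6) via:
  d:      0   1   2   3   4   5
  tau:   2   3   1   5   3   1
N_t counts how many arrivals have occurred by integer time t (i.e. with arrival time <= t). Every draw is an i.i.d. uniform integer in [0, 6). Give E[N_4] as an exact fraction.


457/324

Inter-arrival values over d=0..5: [2, 3, 1, 5, 3, 1]
Each d has probability 1/6, so the pmf of τ is: f(1) = 1/3, f(2) = 1/6, f(3) = 1/3, f(5) = 1/6
Renewal equation for m(n) = E[N_n]: condition on τ_1 = k (if k <= n, one arrival plus a fresh copy on the remaining n−k steps): m(n) = F(n) + Σ_{k<=n} f(k)·m(n−k), where F(n) = P(τ <= n) and m(0) = 0
m(1) = F(1) = 1/3
m(2) = F(2) + f(1)·m(1) = 1/2 + 1/3·1/3 = 11/18
m(3) = F(3) + f(1)·m(2) + f(2)·m(1) = 5/6 + 1/3·11/18 + 1/6·1/3 = 59/54
m(4) = F(4) + f(1)·m(3) + f(2)·m(2) + f(3)·m(1) = 5/6 + 1/3·59/54 + 1/6·11/18 + 1/3·1/3 = 457/324
E[N_4] = m(4) = 457/324


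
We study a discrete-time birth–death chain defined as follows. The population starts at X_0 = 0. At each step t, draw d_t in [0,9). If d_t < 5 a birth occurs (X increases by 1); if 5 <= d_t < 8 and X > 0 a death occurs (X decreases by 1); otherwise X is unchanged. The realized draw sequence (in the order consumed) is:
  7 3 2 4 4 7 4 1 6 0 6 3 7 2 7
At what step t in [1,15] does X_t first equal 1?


2

t=0: X=0, d=7 → hold, X_1=0
t=1: X=0, d=3 → birth, X_2=1
t=2: X=1, d=2 → birth, X_3=2
t=3: X=2, d=4 → birth, X_4=3
t=4: X=3, d=4 → birth, X_5=4
t=5: X=4, d=7 → death, X_6=3
t=6: X=3, d=4 → birth, X_7=4
t=7: X=4, d=1 → birth, X_8=5
t=8: X=5, d=6 → death, X_9=4
t=9: X=4, d=0 → birth, X_10=5
t=10: X=5, d=6 → death, X_11=4
t=11: X=4, d=3 → birth, X_12=5
t=12: X=5, d=7 → death, X_13=4
t=13: X=4, d=2 → birth, X_14=5
t=14: X=5, d=7 → death, X_15=4


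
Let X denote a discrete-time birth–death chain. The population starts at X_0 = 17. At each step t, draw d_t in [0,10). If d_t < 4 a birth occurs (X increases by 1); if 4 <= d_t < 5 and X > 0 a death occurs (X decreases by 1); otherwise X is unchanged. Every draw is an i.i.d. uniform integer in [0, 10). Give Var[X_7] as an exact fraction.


X can drop by at most 1 per step and X_0 = 17 > T = 7, so X_t >= 17 − t >= 10 > 0 for every t <= 7: the floor at 0 (the 'and X > 0' condition) never binds. Hence X_7 = X_0 + Σ_{t<7} Y_t with i.i.d. increments Y_t = y(d_t) ∈ {+1, −1, 0}.
Outcome values over d=0..9: [1, 1, 1, 1, -1, 0, 0, 0, 0, 0]
Σy = 3, Σy² = 5, M = 10
μ = 3/10 = 3/10,  σ² = 5/10 − (3/10)² = 41/100
Independent increments: Var[X_7] = 7·σ² = 7·(41/100) = 287/100

287/100


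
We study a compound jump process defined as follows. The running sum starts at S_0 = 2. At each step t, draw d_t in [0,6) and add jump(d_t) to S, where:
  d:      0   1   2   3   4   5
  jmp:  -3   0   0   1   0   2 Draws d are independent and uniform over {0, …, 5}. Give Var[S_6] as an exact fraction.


14

Outcome values over d=0..5: [-3, 0, 0, 1, 0, 2]
Σy = 0, Σy² = 14, M = 6
μ = 0/6 = 0,  σ² = 14/6 − (0)² = 7/3
Independent increments: Var[S_6] = 6·σ² = 6·(7/3) = 14


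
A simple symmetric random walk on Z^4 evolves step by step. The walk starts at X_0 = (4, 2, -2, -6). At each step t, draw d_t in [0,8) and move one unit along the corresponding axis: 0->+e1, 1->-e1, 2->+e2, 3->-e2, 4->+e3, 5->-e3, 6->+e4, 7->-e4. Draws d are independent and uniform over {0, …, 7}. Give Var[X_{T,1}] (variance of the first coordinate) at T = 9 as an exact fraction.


Outcome values over d=0..7: [1, -1, 0, 0, 0, 0, 0, 0]
Σy = 0, Σy² = 2, M = 8
μ = 0/8 = 0,  σ² = 2/8 − (0)² = 1/4
Independent increments: Var[X_9] = 9·σ² = 9·(1/4) = 9/4

9/4


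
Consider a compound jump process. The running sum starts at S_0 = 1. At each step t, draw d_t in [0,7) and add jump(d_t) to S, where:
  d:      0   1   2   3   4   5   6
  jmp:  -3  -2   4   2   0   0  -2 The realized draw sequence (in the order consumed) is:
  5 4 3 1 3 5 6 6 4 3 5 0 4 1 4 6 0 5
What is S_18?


t=0: S=1, d=5, jump=0, S_1=1
t=1: S=1, d=4, jump=0, S_2=1
t=2: S=1, d=3, jump=2, S_3=3
t=3: S=3, d=1, jump=-2, S_4=1
t=4: S=1, d=3, jump=2, S_5=3
t=5: S=3, d=5, jump=0, S_6=3
t=6: S=3, d=6, jump=-2, S_7=1
t=7: S=1, d=6, jump=-2, S_8=-1
t=8: S=-1, d=4, jump=0, S_9=-1
t=9: S=-1, d=3, jump=2, S_10=1
t=10: S=1, d=5, jump=0, S_11=1
t=11: S=1, d=0, jump=-3, S_12=-2
t=12: S=-2, d=4, jump=0, S_13=-2
t=13: S=-2, d=1, jump=-2, S_14=-4
t=14: S=-4, d=4, jump=0, S_15=-4
t=15: S=-4, d=6, jump=-2, S_16=-6
t=16: S=-6, d=0, jump=-3, S_17=-9
t=17: S=-9, d=5, jump=0, S_18=-9

-9


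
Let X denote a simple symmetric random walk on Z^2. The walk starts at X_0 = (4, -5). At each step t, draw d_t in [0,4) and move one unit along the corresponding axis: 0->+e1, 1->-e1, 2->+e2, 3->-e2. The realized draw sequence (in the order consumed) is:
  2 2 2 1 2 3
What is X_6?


(3, -2)

t=0: X=(4, -5), d=2 → +e2, X_1=(4, -4)
t=1: X=(4, -4), d=2 → +e2, X_2=(4, -3)
t=2: X=(4, -3), d=2 → +e2, X_3=(4, -2)
t=3: X=(4, -2), d=1 → -e1, X_4=(3, -2)
t=4: X=(3, -2), d=2 → +e2, X_5=(3, -1)
t=5: X=(3, -1), d=3 → -e2, X_6=(3, -2)


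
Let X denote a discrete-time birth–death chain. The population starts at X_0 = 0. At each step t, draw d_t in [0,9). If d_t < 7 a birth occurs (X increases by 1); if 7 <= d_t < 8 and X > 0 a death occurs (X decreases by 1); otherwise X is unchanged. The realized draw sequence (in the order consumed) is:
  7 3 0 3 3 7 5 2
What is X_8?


t=0: X=0, d=7 → hold, X_1=0
t=1: X=0, d=3 → birth, X_2=1
t=2: X=1, d=0 → birth, X_3=2
t=3: X=2, d=3 → birth, X_4=3
t=4: X=3, d=3 → birth, X_5=4
t=5: X=4, d=7 → death, X_6=3
t=6: X=3, d=5 → birth, X_7=4
t=7: X=4, d=2 → birth, X_8=5

5


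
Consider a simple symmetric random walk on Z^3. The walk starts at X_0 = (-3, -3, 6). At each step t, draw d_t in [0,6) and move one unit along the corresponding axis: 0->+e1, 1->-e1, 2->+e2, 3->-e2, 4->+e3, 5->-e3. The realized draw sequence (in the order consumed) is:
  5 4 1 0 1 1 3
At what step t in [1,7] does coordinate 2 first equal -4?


7

t=0: X=(-3, -3, 6), d=5 → -e3, X_1=(-3, -3, 5)
t=1: X=(-3, -3, 5), d=4 → +e3, X_2=(-3, -3, 6)
t=2: X=(-3, -3, 6), d=1 → -e1, X_3=(-4, -3, 6)
t=3: X=(-4, -3, 6), d=0 → +e1, X_4=(-3, -3, 6)
t=4: X=(-3, -3, 6), d=1 → -e1, X_5=(-4, -3, 6)
t=5: X=(-4, -3, 6), d=1 → -e1, X_6=(-5, -3, 6)
t=6: X=(-5, -3, 6), d=3 → -e2, X_7=(-5, -4, 6)


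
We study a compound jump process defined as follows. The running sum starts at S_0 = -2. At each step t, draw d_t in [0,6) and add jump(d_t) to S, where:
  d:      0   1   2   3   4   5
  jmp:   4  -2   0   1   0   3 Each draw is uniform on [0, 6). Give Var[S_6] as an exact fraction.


24

Outcome values over d=0..5: [4, -2, 0, 1, 0, 3]
Σy = 6, Σy² = 30, M = 6
μ = 6/6 = 1,  σ² = 30/6 − (1)² = 4
Independent increments: Var[S_6] = 6·σ² = 6·(4) = 24


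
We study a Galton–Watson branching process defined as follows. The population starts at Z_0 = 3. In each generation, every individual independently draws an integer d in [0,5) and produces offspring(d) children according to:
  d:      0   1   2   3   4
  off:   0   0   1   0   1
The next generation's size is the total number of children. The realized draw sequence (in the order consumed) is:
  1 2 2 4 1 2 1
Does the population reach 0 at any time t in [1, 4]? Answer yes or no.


yes

gen 0: Z_0=3, draws=[1, 2, 2], offspring=[0, 1, 1], Z_1=2
gen 1: Z_1=2, draws=[4, 1], offspring=[1, 0], Z_2=1
gen 2: Z_2=1, draws=[2], offspring=[1], Z_3=1
gen 3: Z_3=1, draws=[1], offspring=[0], Z_4=0


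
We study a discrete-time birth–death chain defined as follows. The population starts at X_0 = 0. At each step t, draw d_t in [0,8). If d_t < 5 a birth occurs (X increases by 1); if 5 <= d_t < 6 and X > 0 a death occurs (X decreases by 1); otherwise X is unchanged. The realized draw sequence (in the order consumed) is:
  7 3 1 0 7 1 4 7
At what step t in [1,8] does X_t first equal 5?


t=0: X=0, d=7 → hold, X_1=0
t=1: X=0, d=3 → birth, X_2=1
t=2: X=1, d=1 → birth, X_3=2
t=3: X=2, d=0 → birth, X_4=3
t=4: X=3, d=7 → hold, X_5=3
t=5: X=3, d=1 → birth, X_6=4
t=6: X=4, d=4 → birth, X_7=5
t=7: X=5, d=7 → hold, X_8=5

7


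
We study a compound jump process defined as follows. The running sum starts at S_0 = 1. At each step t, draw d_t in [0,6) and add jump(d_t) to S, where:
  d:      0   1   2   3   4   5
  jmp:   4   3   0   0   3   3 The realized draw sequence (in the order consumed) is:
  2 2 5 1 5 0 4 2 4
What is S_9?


20

t=0: S=1, d=2, jump=0, S_1=1
t=1: S=1, d=2, jump=0, S_2=1
t=2: S=1, d=5, jump=3, S_3=4
t=3: S=4, d=1, jump=3, S_4=7
t=4: S=7, d=5, jump=3, S_5=10
t=5: S=10, d=0, jump=4, S_6=14
t=6: S=14, d=4, jump=3, S_7=17
t=7: S=17, d=2, jump=0, S_8=17
t=8: S=17, d=4, jump=3, S_9=20


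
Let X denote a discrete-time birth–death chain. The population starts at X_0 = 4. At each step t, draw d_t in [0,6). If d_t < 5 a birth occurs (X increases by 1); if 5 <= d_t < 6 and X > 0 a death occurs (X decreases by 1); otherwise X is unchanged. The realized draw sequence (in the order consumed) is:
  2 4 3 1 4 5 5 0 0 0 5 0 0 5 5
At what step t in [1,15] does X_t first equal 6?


t=0: X=4, d=2 → birth, X_1=5
t=1: X=5, d=4 → birth, X_2=6
t=2: X=6, d=3 → birth, X_3=7
t=3: X=7, d=1 → birth, X_4=8
t=4: X=8, d=4 → birth, X_5=9
t=5: X=9, d=5 → death, X_6=8
t=6: X=8, d=5 → death, X_7=7
t=7: X=7, d=0 → birth, X_8=8
t=8: X=8, d=0 → birth, X_9=9
t=9: X=9, d=0 → birth, X_10=10
t=10: X=10, d=5 → death, X_11=9
t=11: X=9, d=0 → birth, X_12=10
t=12: X=10, d=0 → birth, X_13=11
t=13: X=11, d=5 → death, X_14=10
t=14: X=10, d=5 → death, X_15=9

2


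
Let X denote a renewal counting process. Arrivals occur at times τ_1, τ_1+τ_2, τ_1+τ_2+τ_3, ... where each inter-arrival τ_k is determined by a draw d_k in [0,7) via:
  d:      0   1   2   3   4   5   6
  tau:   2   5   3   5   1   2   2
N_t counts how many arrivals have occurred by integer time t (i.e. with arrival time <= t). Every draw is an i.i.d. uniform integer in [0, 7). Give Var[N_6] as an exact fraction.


10140906642/13841287201

Inter-arrival values over d=0..6: [2, 5, 3, 5, 1, 2, 2]
Each d has probability 1/7, so the pmf of τ is: f(1) = 1/7, f(2) = 3/7, f(3) = 1/7, f(5) = 2/7
Let p_n(j) = P(N_n = j), with p_0 = [1]. Condition on τ_1: p_n(0) = P(τ > n), and for j >= 1, p_n(j) = Σ_{k<=n} f(k)·p_{n−k}(j−1)
p_1 = [6/7, 1/7]  (j = 0..1)
p_2 = [3/7, 27/49, 1/49]  (j = 0..2)
p_3 = [2/7, 4/7, 48/343, 1/343]  (j = 0..3)
p_4 = [2/7, 17/49, 116/343, 69/2401, 1/2401]  (j = 0..4)
p_5 = [0, 25/49, 128/343, 267/2401, 90/16807, 1/16807]  (j = 0..5)
p_6 = [0, 20/49, 118/343, 524/2401, 481/16807, 111/117649, 1/117649]  (j = 0..6)
E[N_6] = Σ j·p_6(j) = 220025/117649;  E[N_6²] = Σ j²·p_6(j) = 497683/117649
Var[N_6] = 497683/117649 − (220025/117649)² = 10140906642/13841287201


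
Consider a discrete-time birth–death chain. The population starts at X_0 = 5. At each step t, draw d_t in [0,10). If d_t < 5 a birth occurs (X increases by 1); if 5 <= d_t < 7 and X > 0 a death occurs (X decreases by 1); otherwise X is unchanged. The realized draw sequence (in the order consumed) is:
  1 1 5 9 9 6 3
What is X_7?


6

t=0: X=5, d=1 → birth, X_1=6
t=1: X=6, d=1 → birth, X_2=7
t=2: X=7, d=5 → death, X_3=6
t=3: X=6, d=9 → hold, X_4=6
t=4: X=6, d=9 → hold, X_5=6
t=5: X=6, d=6 → death, X_6=5
t=6: X=5, d=3 → birth, X_7=6


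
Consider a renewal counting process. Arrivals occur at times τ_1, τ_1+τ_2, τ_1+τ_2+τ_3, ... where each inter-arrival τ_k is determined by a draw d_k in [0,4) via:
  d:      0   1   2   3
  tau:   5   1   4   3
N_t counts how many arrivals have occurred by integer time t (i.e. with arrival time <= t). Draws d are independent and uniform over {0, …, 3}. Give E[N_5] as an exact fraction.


1413/1024

Inter-arrival values over d=0..3: [5, 1, 4, 3]
Each d has probability 1/4, so the pmf of τ is: f(1) = 1/4, f(3) = 1/4, f(4) = 1/4, f(5) = 1/4
Renewal equation for m(n) = E[N_n]: condition on τ_1 = k (if k <= n, one arrival plus a fresh copy on the remaining n−k steps): m(n) = F(n) + Σ_{k<=n} f(k)·m(n−k), where F(n) = P(τ <= n) and m(0) = 0
m(1) = F(1) = 1/4
m(2) = F(2) + f(1)·m(1) = 1/4 + 1/4·1/4 = 5/16
m(3) = F(3) + f(1)·m(2) = 1/2 + 1/4·5/16 = 37/64
m(4) = F(4) + f(1)·m(3) + f(3)·m(1) = 3/4 + 1/4·37/64 + 1/4·1/4 = 245/256
m(5) = F(5) + f(1)·m(4) + f(3)·m(2) + f(4)·m(1) = 1 + 1/4·245/256 + 1/4·5/16 + 1/4·1/4 = 1413/1024
E[N_5] = m(5) = 1413/1024


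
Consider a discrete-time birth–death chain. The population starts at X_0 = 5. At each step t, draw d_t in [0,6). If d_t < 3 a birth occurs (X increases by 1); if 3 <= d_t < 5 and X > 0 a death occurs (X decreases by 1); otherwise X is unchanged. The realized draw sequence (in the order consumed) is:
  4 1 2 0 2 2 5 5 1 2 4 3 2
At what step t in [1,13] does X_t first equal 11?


10

t=0: X=5, d=4 → death, X_1=4
t=1: X=4, d=1 → birth, X_2=5
t=2: X=5, d=2 → birth, X_3=6
t=3: X=6, d=0 → birth, X_4=7
t=4: X=7, d=2 → birth, X_5=8
t=5: X=8, d=2 → birth, X_6=9
t=6: X=9, d=5 → hold, X_7=9
t=7: X=9, d=5 → hold, X_8=9
t=8: X=9, d=1 → birth, X_9=10
t=9: X=10, d=2 → birth, X_10=11
t=10: X=11, d=4 → death, X_11=10
t=11: X=10, d=3 → death, X_12=9
t=12: X=9, d=2 → birth, X_13=10


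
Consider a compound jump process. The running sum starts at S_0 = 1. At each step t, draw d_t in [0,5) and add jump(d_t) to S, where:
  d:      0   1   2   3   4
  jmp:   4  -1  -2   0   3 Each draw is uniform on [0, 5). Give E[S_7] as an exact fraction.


33/5

Outcome values over d=0..4: [4, -1, -2, 0, 3]
Σy = 4, Σy² = 30, M = 5
μ = 4/5 = 4/5,  σ² = 30/5 − (4/5)² = 134/25
E[S_7] = 1 + 7·(4/5) = 33/5


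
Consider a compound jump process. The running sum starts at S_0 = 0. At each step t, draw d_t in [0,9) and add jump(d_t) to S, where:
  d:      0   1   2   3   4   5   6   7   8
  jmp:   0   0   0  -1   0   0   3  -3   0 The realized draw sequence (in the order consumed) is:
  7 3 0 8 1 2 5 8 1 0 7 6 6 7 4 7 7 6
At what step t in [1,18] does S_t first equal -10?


t=0: S=0, d=7, jump=-3, S_1=-3
t=1: S=-3, d=3, jump=-1, S_2=-4
t=2: S=-4, d=0, jump=0, S_3=-4
t=3: S=-4, d=8, jump=0, S_4=-4
t=4: S=-4, d=1, jump=0, S_5=-4
t=5: S=-4, d=2, jump=0, S_6=-4
t=6: S=-4, d=5, jump=0, S_7=-4
t=7: S=-4, d=8, jump=0, S_8=-4
t=8: S=-4, d=1, jump=0, S_9=-4
t=9: S=-4, d=0, jump=0, S_10=-4
t=10: S=-4, d=7, jump=-3, S_11=-7
t=11: S=-7, d=6, jump=3, S_12=-4
t=12: S=-4, d=6, jump=3, S_13=-1
t=13: S=-1, d=7, jump=-3, S_14=-4
t=14: S=-4, d=4, jump=0, S_15=-4
t=15: S=-4, d=7, jump=-3, S_16=-7
t=16: S=-7, d=7, jump=-3, S_17=-10
t=17: S=-10, d=6, jump=3, S_18=-7

17


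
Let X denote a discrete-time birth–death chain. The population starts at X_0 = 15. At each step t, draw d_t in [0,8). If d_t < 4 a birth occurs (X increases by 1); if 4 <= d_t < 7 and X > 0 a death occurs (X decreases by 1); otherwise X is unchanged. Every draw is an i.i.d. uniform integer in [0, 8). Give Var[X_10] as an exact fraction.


X can drop by at most 1 per step and X_0 = 15 > T = 10, so X_t >= 15 − t >= 5 > 0 for every t <= 10: the floor at 0 (the 'and X > 0' condition) never binds. Hence X_10 = X_0 + Σ_{t<10} Y_t with i.i.d. increments Y_t = y(d_t) ∈ {+1, −1, 0}.
Outcome values over d=0..7: [1, 1, 1, 1, -1, -1, -1, 0]
Σy = 1, Σy² = 7, M = 8
μ = 1/8 = 1/8,  σ² = 7/8 − (1/8)² = 55/64
Independent increments: Var[X_10] = 10·σ² = 10·(55/64) = 275/32

275/32


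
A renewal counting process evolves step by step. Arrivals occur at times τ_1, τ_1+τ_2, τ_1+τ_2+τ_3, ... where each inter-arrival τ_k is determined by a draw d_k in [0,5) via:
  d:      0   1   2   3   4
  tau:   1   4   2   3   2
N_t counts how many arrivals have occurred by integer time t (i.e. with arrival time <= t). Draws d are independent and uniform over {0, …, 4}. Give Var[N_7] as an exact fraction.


Inter-arrival values over d=0..4: [1, 4, 2, 3, 2]
Each d has probability 1/5, so the pmf of τ is: f(1) = 1/5, f(2) = 2/5, f(3) = 1/5, f(4) = 1/5
Let p_n(j) = P(N_n = j), with p_0 = [1]. Condition on τ_1: p_n(0) = P(τ > n), and for j >= 1, p_n(j) = Σ_{k<=n} f(k)·p_{n−k}(j−1)
p_1 = [4/5, 1/5]  (j = 0..1)
p_2 = [2/5, 14/25, 1/25]  (j = 0..2)
p_3 = [1/5, 3/5, 24/125, 1/125]  (j = 0..3)
p_4 = [0, 14/25, 48/125, 34/625, 1/625]  (j = 0..4)
p_5 = [0, 8/25, 63/125, 101/625, 44/3125, 1/3125]  (j = 0..5)
p_6 = [0, 3/25, 13/25, 188/625, 174/3125, 54/15625, 1/15625]  (j = 0..6)
p_7 = [0, 1/25, 48/125, 263/625, 429/3125, 267/15625, 64/78125, 1/78125]  (j = 0..7)
E[N_7] = Σ j·p_7(j) = 211716/78125;  E[N_7²] = Σ j²·p_7(j) = 626328/78125
Var[N_7] = 626328/78125 − (211716/78125)² = 4108210344/6103515625

4108210344/6103515625


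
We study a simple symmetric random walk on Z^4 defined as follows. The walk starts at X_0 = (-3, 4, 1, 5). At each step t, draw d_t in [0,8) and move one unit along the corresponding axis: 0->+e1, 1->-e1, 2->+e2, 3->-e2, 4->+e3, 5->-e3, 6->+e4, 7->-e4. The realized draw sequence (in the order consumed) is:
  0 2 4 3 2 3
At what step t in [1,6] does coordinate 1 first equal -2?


1

t=0: X=(-3, 4, 1, 5), d=0 → +e1, X_1=(-2, 4, 1, 5)
t=1: X=(-2, 4, 1, 5), d=2 → +e2, X_2=(-2, 5, 1, 5)
t=2: X=(-2, 5, 1, 5), d=4 → +e3, X_3=(-2, 5, 2, 5)
t=3: X=(-2, 5, 2, 5), d=3 → -e2, X_4=(-2, 4, 2, 5)
t=4: X=(-2, 4, 2, 5), d=2 → +e2, X_5=(-2, 5, 2, 5)
t=5: X=(-2, 5, 2, 5), d=3 → -e2, X_6=(-2, 4, 2, 5)


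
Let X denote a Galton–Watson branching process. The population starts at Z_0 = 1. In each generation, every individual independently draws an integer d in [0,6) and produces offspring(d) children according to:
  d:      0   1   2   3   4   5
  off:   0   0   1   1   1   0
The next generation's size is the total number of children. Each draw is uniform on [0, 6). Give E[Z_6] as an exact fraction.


Outcome values over d=0..5: [0, 0, 1, 1, 1, 0]
Σy = 3, Σy² = 3, M = 6
μ = 3/6 = 1/2,  σ² = 3/6 − (1/2)² = 1/4
E[Z_0] = 1
E[Z_1] = 1/2·E[Z_0] = 1/2
E[Z_2] = 1/2·E[Z_1] = 1/4
E[Z_3] = 1/2·E[Z_2] = 1/8
E[Z_4] = 1/2·E[Z_3] = 1/16
E[Z_5] = 1/2·E[Z_4] = 1/32
E[Z_6] = 1/2·E[Z_5] = 1/64

1/64


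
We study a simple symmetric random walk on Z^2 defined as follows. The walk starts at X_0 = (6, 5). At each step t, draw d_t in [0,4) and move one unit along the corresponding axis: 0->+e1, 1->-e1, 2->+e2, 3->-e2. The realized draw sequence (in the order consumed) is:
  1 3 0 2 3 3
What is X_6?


t=0: X=(6, 5), d=1 → -e1, X_1=(5, 5)
t=1: X=(5, 5), d=3 → -e2, X_2=(5, 4)
t=2: X=(5, 4), d=0 → +e1, X_3=(6, 4)
t=3: X=(6, 4), d=2 → +e2, X_4=(6, 5)
t=4: X=(6, 5), d=3 → -e2, X_5=(6, 4)
t=5: X=(6, 4), d=3 → -e2, X_6=(6, 3)

(6, 3)


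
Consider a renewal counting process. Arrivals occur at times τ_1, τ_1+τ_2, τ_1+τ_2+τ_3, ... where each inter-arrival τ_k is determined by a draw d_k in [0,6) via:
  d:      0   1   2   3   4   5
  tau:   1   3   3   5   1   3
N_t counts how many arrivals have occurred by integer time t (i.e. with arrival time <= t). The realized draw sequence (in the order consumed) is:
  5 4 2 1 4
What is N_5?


2

draw d_1=5: τ_1=3, arrival time A_1=3
draw d_2=4: τ_2=1, arrival time A_2=4
draw d_3=2: τ_3=3, arrival time A_3=7
draw d_4=1: τ_4=3, arrival time A_4=10
draw d_5=4: τ_5=1, arrival time A_5=11
N_t over t=0..5: 0:0 1:0 2:0 3:1 4:2 5:2


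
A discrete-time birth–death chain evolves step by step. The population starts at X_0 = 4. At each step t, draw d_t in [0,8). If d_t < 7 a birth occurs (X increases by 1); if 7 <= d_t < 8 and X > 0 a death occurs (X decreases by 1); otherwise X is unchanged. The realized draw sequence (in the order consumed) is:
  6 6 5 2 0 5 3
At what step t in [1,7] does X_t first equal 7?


3

t=0: X=4, d=6 → birth, X_1=5
t=1: X=5, d=6 → birth, X_2=6
t=2: X=6, d=5 → birth, X_3=7
t=3: X=7, d=2 → birth, X_4=8
t=4: X=8, d=0 → birth, X_5=9
t=5: X=9, d=5 → birth, X_6=10
t=6: X=10, d=3 → birth, X_7=11


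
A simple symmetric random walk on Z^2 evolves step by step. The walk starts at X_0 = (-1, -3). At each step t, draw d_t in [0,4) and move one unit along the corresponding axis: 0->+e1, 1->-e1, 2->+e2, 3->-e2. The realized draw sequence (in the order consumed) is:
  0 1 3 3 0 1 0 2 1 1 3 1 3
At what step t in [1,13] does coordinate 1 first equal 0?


t=0: X=(-1, -3), d=0 → +e1, X_1=(0, -3)
t=1: X=(0, -3), d=1 → -e1, X_2=(-1, -3)
t=2: X=(-1, -3), d=3 → -e2, X_3=(-1, -4)
t=3: X=(-1, -4), d=3 → -e2, X_4=(-1, -5)
t=4: X=(-1, -5), d=0 → +e1, X_5=(0, -5)
t=5: X=(0, -5), d=1 → -e1, X_6=(-1, -5)
t=6: X=(-1, -5), d=0 → +e1, X_7=(0, -5)
t=7: X=(0, -5), d=2 → +e2, X_8=(0, -4)
t=8: X=(0, -4), d=1 → -e1, X_9=(-1, -4)
t=9: X=(-1, -4), d=1 → -e1, X_10=(-2, -4)
t=10: X=(-2, -4), d=3 → -e2, X_11=(-2, -5)
t=11: X=(-2, -5), d=1 → -e1, X_12=(-3, -5)
t=12: X=(-3, -5), d=3 → -e2, X_13=(-3, -6)

1


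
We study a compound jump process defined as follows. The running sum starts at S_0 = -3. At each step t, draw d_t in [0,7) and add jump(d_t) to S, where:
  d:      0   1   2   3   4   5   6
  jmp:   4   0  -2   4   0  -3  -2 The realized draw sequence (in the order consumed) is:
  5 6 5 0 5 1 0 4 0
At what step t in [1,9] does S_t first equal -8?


2

t=0: S=-3, d=5, jump=-3, S_1=-6
t=1: S=-6, d=6, jump=-2, S_2=-8
t=2: S=-8, d=5, jump=-3, S_3=-11
t=3: S=-11, d=0, jump=4, S_4=-7
t=4: S=-7, d=5, jump=-3, S_5=-10
t=5: S=-10, d=1, jump=0, S_6=-10
t=6: S=-10, d=0, jump=4, S_7=-6
t=7: S=-6, d=4, jump=0, S_8=-6
t=8: S=-6, d=0, jump=4, S_9=-2


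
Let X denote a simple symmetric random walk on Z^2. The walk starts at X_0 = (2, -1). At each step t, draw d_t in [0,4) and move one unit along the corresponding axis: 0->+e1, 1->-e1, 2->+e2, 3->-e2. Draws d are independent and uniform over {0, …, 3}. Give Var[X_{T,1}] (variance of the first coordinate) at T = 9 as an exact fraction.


Outcome values over d=0..3: [1, -1, 0, 0]
Σy = 0, Σy² = 2, M = 4
μ = 0/4 = 0,  σ² = 2/4 − (0)² = 1/2
Independent increments: Var[X_9] = 9·σ² = 9·(1/2) = 9/2

9/2


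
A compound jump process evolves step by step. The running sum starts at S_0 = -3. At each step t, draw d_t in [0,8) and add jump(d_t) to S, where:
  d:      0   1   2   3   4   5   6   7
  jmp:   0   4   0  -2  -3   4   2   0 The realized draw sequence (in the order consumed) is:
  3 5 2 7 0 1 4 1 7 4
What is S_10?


1

t=0: S=-3, d=3, jump=-2, S_1=-5
t=1: S=-5, d=5, jump=4, S_2=-1
t=2: S=-1, d=2, jump=0, S_3=-1
t=3: S=-1, d=7, jump=0, S_4=-1
t=4: S=-1, d=0, jump=0, S_5=-1
t=5: S=-1, d=1, jump=4, S_6=3
t=6: S=3, d=4, jump=-3, S_7=0
t=7: S=0, d=1, jump=4, S_8=4
t=8: S=4, d=7, jump=0, S_9=4
t=9: S=4, d=4, jump=-3, S_10=1


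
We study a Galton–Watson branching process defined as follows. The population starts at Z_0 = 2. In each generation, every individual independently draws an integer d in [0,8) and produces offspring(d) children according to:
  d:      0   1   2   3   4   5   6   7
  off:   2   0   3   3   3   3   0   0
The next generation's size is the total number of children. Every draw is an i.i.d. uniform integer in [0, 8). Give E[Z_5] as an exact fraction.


Outcome values over d=0..7: [2, 0, 3, 3, 3, 3, 0, 0]
Σy = 14, Σy² = 40, M = 8
μ = 14/8 = 7/4,  σ² = 40/8 − (7/4)² = 31/16
E[Z_0] = 2
E[Z_1] = 7/4·E[Z_0] = 7/2
E[Z_2] = 7/4·E[Z_1] = 49/8
E[Z_3] = 7/4·E[Z_2] = 343/32
E[Z_4] = 7/4·E[Z_3] = 2401/128
E[Z_5] = 7/4·E[Z_4] = 16807/512

16807/512


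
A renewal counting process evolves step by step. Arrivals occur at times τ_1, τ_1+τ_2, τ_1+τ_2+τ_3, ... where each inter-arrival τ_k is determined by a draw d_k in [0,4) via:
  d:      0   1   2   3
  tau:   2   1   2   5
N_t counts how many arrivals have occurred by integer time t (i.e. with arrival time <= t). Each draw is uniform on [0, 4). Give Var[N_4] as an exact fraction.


Inter-arrival values over d=0..3: [2, 1, 2, 5]
Each d has probability 1/4, so the pmf of τ is: f(1) = 1/4, f(2) = 1/2, f(5) = 1/4
Let p_n(j) = P(N_n = j), with p_0 = [1]. Condition on τ_1: p_n(0) = P(τ > n), and for j >= 1, p_n(j) = Σ_{k<=n} f(k)·p_{n−k}(j−1)
p_1 = [3/4, 1/4]  (j = 0..1)
p_2 = [1/4, 11/16, 1/16]  (j = 0..2)
p_3 = [1/4, 7/16, 19/64, 1/64]  (j = 0..3)
p_4 = [1/4, 3/16, 29/64, 27/256, 1/256]  (j = 0..4)
E[N_4] = Σ j·p_4(j) = 365/256;  E[N_4²] = Σ j²·p_4(j) = 771/256
Var[N_4] = 771/256 − (365/256)² = 64151/65536

64151/65536


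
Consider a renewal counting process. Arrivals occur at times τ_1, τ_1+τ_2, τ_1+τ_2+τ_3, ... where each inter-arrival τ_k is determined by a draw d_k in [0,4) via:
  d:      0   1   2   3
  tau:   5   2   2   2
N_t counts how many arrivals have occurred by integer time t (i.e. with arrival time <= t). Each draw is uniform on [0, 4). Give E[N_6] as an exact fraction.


127/64

Inter-arrival values over d=0..3: [5, 2, 2, 2]
Each d has probability 1/4, so the pmf of τ is: f(2) = 3/4, f(5) = 1/4
Renewal equation for m(n) = E[N_n]: condition on τ_1 = k (if k <= n, one arrival plus a fresh copy on the remaining n−k steps): m(n) = F(n) + Σ_{k<=n} f(k)·m(n−k), where F(n) = P(τ <= n) and m(0) = 0
m(1) = F(1) = 0
m(2) = F(2) = 3/4
m(3) = F(3) = 3/4
m(4) = F(4) + f(2)·m(2) = 3/4 + 3/4·3/4 = 21/16
m(5) = F(5) + f(2)·m(3) = 1 + 3/4·3/4 = 25/16
m(6) = F(6) + f(2)·m(4) = 1 + 3/4·21/16 = 127/64
E[N_6] = m(6) = 127/64


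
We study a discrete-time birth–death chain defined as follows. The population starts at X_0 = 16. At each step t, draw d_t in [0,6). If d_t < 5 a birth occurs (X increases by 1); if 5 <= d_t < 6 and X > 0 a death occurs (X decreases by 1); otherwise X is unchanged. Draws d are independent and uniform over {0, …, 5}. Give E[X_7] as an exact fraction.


X can drop by at most 1 per step and X_0 = 16 > T = 7, so X_t >= 16 − t >= 9 > 0 for every t <= 7: the floor at 0 (the 'and X > 0' condition) never binds. Hence X_7 = X_0 + Σ_{t<7} Y_t with i.i.d. increments Y_t = y(d_t) ∈ {+1, −1, 0}.
Outcome values over d=0..5: [1, 1, 1, 1, 1, -1]
Σy = 4, Σy² = 6, M = 6
μ = 4/6 = 2/3,  σ² = 6/6 − (2/3)² = 5/9
E[X_7] = 16 + 7·(2/3) = 62/3

62/3


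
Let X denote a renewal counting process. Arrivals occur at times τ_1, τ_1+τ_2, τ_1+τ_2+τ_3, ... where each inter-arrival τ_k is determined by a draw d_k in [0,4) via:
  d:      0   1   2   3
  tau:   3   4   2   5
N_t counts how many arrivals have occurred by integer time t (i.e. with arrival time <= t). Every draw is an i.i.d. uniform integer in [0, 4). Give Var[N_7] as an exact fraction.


87/256

Inter-arrival values over d=0..3: [3, 4, 2, 5]
Each d has probability 1/4, so the pmf of τ is: f(2) = 1/4, f(3) = 1/4, f(4) = 1/4, f(5) = 1/4
Let p_n(j) = P(N_n = j), with p_0 = [1]. Condition on τ_1: p_n(0) = P(τ > n), and for j >= 1, p_n(j) = Σ_{k<=n} f(k)·p_{n−k}(j−1)
p_1 = [1]  (j = 0)
p_2 = [3/4, 1/4]  (j = 0..1)
p_3 = [1/2, 1/2]  (j = 0..1)
p_4 = [1/4, 11/16, 1/16]  (j = 0..2)
p_5 = [0, 13/16, 3/16]  (j = 0..2)
p_6 = [0, 5/8, 23/64, 1/64]  (j = 0..3)
p_7 = [0, 3/8, 9/16, 1/16]  (j = 0..3)
E[N_7] = Σ j·p_7(j) = 27/16;  E[N_7²] = Σ j²·p_7(j) = 51/16
Var[N_7] = 51/16 − (27/16)² = 87/256


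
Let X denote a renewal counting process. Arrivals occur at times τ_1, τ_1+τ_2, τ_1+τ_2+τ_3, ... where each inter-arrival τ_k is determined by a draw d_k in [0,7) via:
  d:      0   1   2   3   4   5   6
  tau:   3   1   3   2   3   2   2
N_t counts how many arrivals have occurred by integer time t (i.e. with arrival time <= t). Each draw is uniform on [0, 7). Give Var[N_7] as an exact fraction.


Inter-arrival values over d=0..6: [3, 1, 3, 2, 3, 2, 2]
Each d has probability 1/7, so the pmf of τ is: f(1) = 1/7, f(2) = 3/7, f(3) = 3/7
Let p_n(j) = P(N_n = j), with p_0 = [1]. Condition on τ_1: p_n(0) = P(τ > n), and for j >= 1, p_n(j) = Σ_{k<=n} f(k)·p_{n−k}(j−1)
p_1 = [6/7, 1/7]  (j = 0..1)
p_2 = [3/7, 27/49, 1/49]  (j = 0..2)
p_3 = [0, 6/7, 48/343, 1/343]  (j = 0..3)
p_4 = [0, 27/49, 144/343, 69/2401, 1/2401]  (j = 0..4)
p_5 = [0, 9/49, 234/343, 309/2401, 90/16807, 1/16807]  (j = 0..5)
p_6 = [0, 0, 216/343, 810/2401, 537/16807, 111/117649, 1/117649]  (j = 0..6)
p_7 = [0, 0, 108/343, 1350/2401, 1944/16807, 828/117649, 132/823543, 1/823543]  (j = 0..7)
E[N_7] = Σ j·p_7(j) = 2318569/823543;  E[N_7²] = Σ j²·p_7(j) = 6878479/823543
Var[N_7] = 6878479/823543 − (2318569/823543)² = 288961023336/678223072849

288961023336/678223072849


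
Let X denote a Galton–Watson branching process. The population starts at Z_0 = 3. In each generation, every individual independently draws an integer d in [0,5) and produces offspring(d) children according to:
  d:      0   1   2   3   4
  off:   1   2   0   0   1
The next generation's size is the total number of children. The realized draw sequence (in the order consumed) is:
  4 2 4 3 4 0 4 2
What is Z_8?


0

gen 0: Z_0=3, draws=[4, 2, 4], offspring=[1, 0, 1], Z_1=2
gen 1: Z_1=2, draws=[3, 4], offspring=[0, 1], Z_2=1
gen 2: Z_2=1, draws=[0], offspring=[1], Z_3=1
gen 3: Z_3=1, draws=[4], offspring=[1], Z_4=1
gen 4: Z_4=1, draws=[2], offspring=[0], Z_5=0
gen 5: Z_5=0, draws=[], offspring=[], Z_6=0
gen 6: Z_6=0, draws=[], offspring=[], Z_7=0
gen 7: Z_7=0, draws=[], offspring=[], Z_8=0


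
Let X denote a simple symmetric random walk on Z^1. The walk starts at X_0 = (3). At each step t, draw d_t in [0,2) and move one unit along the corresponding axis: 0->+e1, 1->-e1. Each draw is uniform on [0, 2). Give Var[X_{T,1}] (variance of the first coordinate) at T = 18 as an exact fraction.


18

Outcome values over d=0..1: [1, -1]
Σy = 0, Σy² = 2, M = 2
μ = 0/2 = 0,  σ² = 2/2 − (0)² = 1
Independent increments: Var[X_18] = 18·σ² = 18·(1) = 18


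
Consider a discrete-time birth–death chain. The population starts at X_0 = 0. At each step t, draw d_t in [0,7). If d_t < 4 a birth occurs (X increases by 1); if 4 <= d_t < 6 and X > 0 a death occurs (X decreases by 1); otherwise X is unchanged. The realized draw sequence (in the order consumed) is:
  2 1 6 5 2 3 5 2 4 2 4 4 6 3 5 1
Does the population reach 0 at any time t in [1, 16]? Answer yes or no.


no

t=0: X=0, d=2 → birth, X_1=1
t=1: X=1, d=1 → birth, X_2=2
t=2: X=2, d=6 → hold, X_3=2
t=3: X=2, d=5 → death, X_4=1
t=4: X=1, d=2 → birth, X_5=2
t=5: X=2, d=3 → birth, X_6=3
t=6: X=3, d=5 → death, X_7=2
t=7: X=2, d=2 → birth, X_8=3
t=8: X=3, d=4 → death, X_9=2
t=9: X=2, d=2 → birth, X_10=3
t=10: X=3, d=4 → death, X_11=2
t=11: X=2, d=4 → death, X_12=1
t=12: X=1, d=6 → hold, X_13=1
t=13: X=1, d=3 → birth, X_14=2
t=14: X=2, d=5 → death, X_15=1
t=15: X=1, d=1 → birth, X_16=2


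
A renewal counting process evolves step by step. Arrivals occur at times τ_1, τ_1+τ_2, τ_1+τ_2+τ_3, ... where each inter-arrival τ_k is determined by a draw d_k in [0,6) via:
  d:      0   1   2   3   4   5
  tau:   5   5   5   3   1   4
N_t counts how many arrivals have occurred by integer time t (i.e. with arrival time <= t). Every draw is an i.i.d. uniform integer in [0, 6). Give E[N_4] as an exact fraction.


763/1296

Inter-arrival values over d=0..5: [5, 5, 5, 3, 1, 4]
Each d has probability 1/6, so the pmf of τ is: f(1) = 1/6, f(3) = 1/6, f(4) = 1/6, f(5) = 1/2
Renewal equation for m(n) = E[N_n]: condition on τ_1 = k (if k <= n, one arrival plus a fresh copy on the remaining n−k steps): m(n) = F(n) + Σ_{k<=n} f(k)·m(n−k), where F(n) = P(τ <= n) and m(0) = 0
m(1) = F(1) = 1/6
m(2) = F(2) + f(1)·m(1) = 1/6 + 1/6·1/6 = 7/36
m(3) = F(3) + f(1)·m(2) = 1/3 + 1/6·7/36 = 79/216
m(4) = F(4) + f(1)·m(3) + f(3)·m(1) = 1/2 + 1/6·79/216 + 1/6·1/6 = 763/1296
E[N_4] = m(4) = 763/1296
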